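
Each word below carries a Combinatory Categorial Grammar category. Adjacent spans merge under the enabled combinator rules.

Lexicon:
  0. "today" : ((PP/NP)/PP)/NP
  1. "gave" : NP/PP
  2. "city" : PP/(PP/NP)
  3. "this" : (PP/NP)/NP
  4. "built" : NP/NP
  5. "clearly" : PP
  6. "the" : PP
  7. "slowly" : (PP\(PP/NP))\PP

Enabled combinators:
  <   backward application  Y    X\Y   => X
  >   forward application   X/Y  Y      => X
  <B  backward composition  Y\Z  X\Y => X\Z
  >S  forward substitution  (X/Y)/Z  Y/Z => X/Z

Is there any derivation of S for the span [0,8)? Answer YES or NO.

NO

((PP/NP)/PP)/NP NP/PP PP/(PP/NP) (PP/NP)/NP NP/NP PP PP (PP\(PP/NP))\PP
CKY chart[0,8] = {PP}; S ∉ chart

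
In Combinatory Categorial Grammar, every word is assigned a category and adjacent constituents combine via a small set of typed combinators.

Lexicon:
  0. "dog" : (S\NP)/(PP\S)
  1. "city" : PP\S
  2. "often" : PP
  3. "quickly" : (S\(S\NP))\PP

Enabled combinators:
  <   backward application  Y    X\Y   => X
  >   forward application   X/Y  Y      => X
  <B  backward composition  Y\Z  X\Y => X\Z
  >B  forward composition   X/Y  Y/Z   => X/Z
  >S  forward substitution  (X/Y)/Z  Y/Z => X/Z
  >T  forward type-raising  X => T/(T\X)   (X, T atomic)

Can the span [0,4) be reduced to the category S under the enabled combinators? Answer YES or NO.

[0,4] S   <
  [0,2] S\NP   >
    [0,1] "dog" : (S\NP)/(PP\S)
    [1,2] "city" : PP\S
  [2,4] S\(S\NP)   <
    [2,3] "often" : PP
    [3,4] "quickly" : (S\(S\NP))\PP

YES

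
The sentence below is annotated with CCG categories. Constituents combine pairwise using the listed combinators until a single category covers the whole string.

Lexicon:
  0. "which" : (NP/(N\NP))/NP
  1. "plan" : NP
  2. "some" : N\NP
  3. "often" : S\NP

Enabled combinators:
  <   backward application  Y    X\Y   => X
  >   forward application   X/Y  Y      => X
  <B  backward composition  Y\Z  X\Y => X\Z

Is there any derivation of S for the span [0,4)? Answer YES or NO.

[0,4] S   <
  [0,3] NP   >
    [0,2] NP/(N\NP)   >
      [0,1] "which" : (NP/(N\NP))/NP
      [1,2] "plan" : NP
    [2,3] "some" : N\NP
  [3,4] "often" : S\NP

YES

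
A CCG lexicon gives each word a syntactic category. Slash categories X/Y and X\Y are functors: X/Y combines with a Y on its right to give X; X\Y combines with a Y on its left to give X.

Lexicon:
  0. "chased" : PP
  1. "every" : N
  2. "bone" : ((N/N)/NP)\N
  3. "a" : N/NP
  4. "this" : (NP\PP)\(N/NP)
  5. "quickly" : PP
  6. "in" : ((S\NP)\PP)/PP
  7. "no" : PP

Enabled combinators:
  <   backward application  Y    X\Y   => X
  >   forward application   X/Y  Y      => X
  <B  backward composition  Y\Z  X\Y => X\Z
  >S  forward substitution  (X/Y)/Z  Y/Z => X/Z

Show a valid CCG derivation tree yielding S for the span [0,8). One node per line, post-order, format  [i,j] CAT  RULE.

[0,8] S   <
  [0,5] NP   <
    [0,1] "chased" : PP
    [1,5] NP\PP   <
      [1,4] N/NP   >S
        [1,3] (N/N)/NP   <
          [1,2] "every" : N
          [2,3] "bone" : ((N/N)/NP)\N
        [3,4] "a" : N/NP
      [4,5] "this" : (NP\PP)\(N/NP)
  [5,8] S\NP   <
    [5,6] "quickly" : PP
    [6,8] (S\NP)\PP   >
      [6,7] "in" : ((S\NP)\PP)/PP
      [7,8] "no" : PP

[0,1] PP  lex  "chased"
[1,2] N  lex  "every"
[2,3] ((N/N)/NP)\N  lex  "bone"
[1,3] (N/N)/NP  <  k=2
[3,4] N/NP  lex  "a"
[1,4] N/NP  >S  k=3
[4,5] (NP\PP)\(N/NP)  lex  "this"
[1,5] NP\PP  <  k=4
[0,5] NP  <  k=1
[5,6] PP  lex  "quickly"
[6,7] ((S\NP)\PP)/PP  lex  "in"
[7,8] PP  lex  "no"
[6,8] (S\NP)\PP  >  k=7
[5,8] S\NP  <  k=6
[0,8] S  <  k=5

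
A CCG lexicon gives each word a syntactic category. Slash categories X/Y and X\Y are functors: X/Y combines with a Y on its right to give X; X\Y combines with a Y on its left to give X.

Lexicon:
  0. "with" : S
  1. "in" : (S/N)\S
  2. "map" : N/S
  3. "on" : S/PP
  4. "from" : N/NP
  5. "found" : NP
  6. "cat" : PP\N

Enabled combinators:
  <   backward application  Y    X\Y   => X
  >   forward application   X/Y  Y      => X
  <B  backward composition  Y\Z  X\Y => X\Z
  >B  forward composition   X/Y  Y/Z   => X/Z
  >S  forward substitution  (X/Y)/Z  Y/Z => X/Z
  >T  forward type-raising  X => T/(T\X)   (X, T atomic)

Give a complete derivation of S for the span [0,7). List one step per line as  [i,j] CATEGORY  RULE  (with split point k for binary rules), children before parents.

[0,1] S  lex  "with"
[1,2] (S/N)\S  lex  "in"
[0,2] S/N  <  k=1
[2,3] N/S  lex  "map"
[3,4] S/PP  lex  "on"
[2,4] N/PP  >B  k=3
[4,5] N/NP  lex  "from"
[5,6] NP  lex  "found"
[4,6] N  >  k=5
[6,7] PP\N  lex  "cat"
[4,7] PP  <  k=6
[2,7] N  >  k=4
[0,7] S  >  k=2

[0,7] S   >
  [0,2] S/N   <
    [0,1] "with" : S
    [1,2] "in" : (S/N)\S
  [2,7] N   >
    [2,4] N/PP   >B
      [2,3] "map" : N/S
      [3,4] "on" : S/PP
    [4,7] PP   <
      [4,6] N   >
        [4,5] "from" : N/NP
        [5,6] "found" : NP
      [6,7] "cat" : PP\N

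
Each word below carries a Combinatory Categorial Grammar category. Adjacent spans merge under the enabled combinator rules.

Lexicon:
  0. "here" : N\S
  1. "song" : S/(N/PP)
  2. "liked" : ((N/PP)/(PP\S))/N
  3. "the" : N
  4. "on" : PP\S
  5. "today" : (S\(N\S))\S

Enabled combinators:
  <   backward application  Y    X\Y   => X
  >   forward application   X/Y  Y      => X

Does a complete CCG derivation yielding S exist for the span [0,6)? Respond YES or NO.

YES

[0,6] S   <
  [0,1] "here" : N\S
  [1,6] S\(N\S)   <
    [1,5] S   >
      [1,2] "song" : S/(N/PP)
      [2,5] N/PP   >
        [2,4] (N/PP)/(PP\S)   >
          [2,3] "liked" : ((N/PP)/(PP\S))/N
          [3,4] "the" : N
        [4,5] "on" : PP\S
    [5,6] "today" : (S\(N\S))\S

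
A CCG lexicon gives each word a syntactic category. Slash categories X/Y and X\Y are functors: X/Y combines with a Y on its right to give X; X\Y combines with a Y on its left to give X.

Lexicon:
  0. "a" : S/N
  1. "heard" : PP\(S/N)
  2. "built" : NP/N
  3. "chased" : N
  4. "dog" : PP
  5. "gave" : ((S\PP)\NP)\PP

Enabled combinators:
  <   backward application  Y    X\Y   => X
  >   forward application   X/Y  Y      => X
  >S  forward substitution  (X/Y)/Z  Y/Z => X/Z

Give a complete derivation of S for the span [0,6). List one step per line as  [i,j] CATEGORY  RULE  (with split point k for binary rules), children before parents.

[0,1] S/N  lex  "a"
[1,2] PP\(S/N)  lex  "heard"
[0,2] PP  <  k=1
[2,3] NP/N  lex  "built"
[3,4] N  lex  "chased"
[2,4] NP  >  k=3
[4,5] PP  lex  "dog"
[5,6] ((S\PP)\NP)\PP  lex  "gave"
[4,6] (S\PP)\NP  <  k=5
[2,6] S\PP  <  k=4
[0,6] S  <  k=2

[0,6] S   <
  [0,2] PP   <
    [0,1] "a" : S/N
    [1,2] "heard" : PP\(S/N)
  [2,6] S\PP   <
    [2,4] NP   >
      [2,3] "built" : NP/N
      [3,4] "chased" : N
    [4,6] (S\PP)\NP   <
      [4,5] "dog" : PP
      [5,6] "gave" : ((S\PP)\NP)\PP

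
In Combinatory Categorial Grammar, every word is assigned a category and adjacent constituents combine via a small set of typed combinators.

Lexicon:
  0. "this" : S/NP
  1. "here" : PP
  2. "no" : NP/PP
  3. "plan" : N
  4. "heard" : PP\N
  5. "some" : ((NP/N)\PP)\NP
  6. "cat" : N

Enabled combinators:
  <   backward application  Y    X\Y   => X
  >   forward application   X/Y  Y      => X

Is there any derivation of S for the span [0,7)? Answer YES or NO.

YES

[0,7] S   >
  [0,1] "this" : S/NP
  [1,7] NP   >
    [1,6] NP/N   <
      [1,2] "here" : PP
      [2,6] (NP/N)\PP   <
        [2,5] NP   >
          [2,3] "no" : NP/PP
          [3,5] PP   <
            [3,4] "plan" : N
            [4,5] "heard" : PP\N
        [5,6] "some" : ((NP/N)\PP)\NP
    [6,7] "cat" : N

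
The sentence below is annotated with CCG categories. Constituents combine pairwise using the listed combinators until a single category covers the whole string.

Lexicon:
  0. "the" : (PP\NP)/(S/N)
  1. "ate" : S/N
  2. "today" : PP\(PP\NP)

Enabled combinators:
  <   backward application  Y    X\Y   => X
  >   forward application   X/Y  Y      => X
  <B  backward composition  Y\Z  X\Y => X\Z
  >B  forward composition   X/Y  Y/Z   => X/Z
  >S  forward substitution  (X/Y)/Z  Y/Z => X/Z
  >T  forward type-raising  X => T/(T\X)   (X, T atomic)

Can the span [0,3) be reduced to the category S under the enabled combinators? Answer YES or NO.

(PP\NP)/(S/N) S/N PP\(PP\NP)
CKY chart[0,3] = {N/(N\PP), NP/(NP\PP), PP, PP/(PP\PP), S/(S\PP)}; S ∉ chart

NO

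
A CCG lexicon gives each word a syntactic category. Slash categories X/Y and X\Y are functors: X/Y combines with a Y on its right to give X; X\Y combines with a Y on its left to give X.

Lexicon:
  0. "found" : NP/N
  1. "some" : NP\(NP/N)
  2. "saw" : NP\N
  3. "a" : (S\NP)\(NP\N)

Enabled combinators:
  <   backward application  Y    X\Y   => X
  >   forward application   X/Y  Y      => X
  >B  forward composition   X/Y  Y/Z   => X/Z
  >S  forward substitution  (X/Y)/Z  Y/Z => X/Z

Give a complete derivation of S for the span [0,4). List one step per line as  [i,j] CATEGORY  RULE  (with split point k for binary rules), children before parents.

[0,4] S   <
  [0,2] NP   <
    [0,1] "found" : NP/N
    [1,2] "some" : NP\(NP/N)
  [2,4] S\NP   <
    [2,3] "saw" : NP\N
    [3,4] "a" : (S\NP)\(NP\N)

[0,1] NP/N  lex  "found"
[1,2] NP\(NP/N)  lex  "some"
[0,2] NP  <  k=1
[2,3] NP\N  lex  "saw"
[3,4] (S\NP)\(NP\N)  lex  "a"
[2,4] S\NP  <  k=3
[0,4] S  <  k=2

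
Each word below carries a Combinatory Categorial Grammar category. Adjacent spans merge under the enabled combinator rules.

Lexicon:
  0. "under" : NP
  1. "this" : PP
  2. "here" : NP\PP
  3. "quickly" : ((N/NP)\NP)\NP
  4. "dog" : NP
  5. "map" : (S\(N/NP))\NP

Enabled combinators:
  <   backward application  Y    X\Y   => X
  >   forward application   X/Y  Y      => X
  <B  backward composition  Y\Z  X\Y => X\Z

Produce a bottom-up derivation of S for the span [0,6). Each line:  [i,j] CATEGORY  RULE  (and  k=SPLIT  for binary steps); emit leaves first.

[0,6] S   <
  [0,1] "under" : NP
  [1,6] S\NP   <B
    [1,4] (N/NP)\NP   <
      [1,3] NP   <
        [1,2] "this" : PP
        [2,3] "here" : NP\PP
      [3,4] "quickly" : ((N/NP)\NP)\NP
    [4,6] S\(N/NP)   <
      [4,5] "dog" : NP
      [5,6] "map" : (S\(N/NP))\NP

[0,1] NP  lex  "under"
[1,2] PP  lex  "this"
[2,3] NP\PP  lex  "here"
[1,3] NP  <  k=2
[3,4] ((N/NP)\NP)\NP  lex  "quickly"
[1,4] (N/NP)\NP  <  k=3
[4,5] NP  lex  "dog"
[5,6] (S\(N/NP))\NP  lex  "map"
[4,6] S\(N/NP)  <  k=5
[1,6] S\NP  <B  k=4
[0,6] S  <  k=1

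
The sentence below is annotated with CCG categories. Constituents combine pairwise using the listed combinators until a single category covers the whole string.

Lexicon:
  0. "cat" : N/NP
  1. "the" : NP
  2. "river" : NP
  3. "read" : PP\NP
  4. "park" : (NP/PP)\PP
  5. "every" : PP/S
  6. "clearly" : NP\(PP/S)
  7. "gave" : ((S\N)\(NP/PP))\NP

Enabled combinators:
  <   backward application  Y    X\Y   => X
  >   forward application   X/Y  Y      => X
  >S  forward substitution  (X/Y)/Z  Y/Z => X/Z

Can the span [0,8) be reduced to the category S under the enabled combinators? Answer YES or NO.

YES

[0,8] S   <
  [0,2] N   >
    [0,1] "cat" : N/NP
    [1,2] "the" : NP
  [2,8] S\N   <
    [2,5] NP/PP   <
      [2,4] PP   <
        [2,3] "river" : NP
        [3,4] "read" : PP\NP
      [4,5] "park" : (NP/PP)\PP
    [5,8] (S\N)\(NP/PP)   <
      [5,7] NP   <
        [5,6] "every" : PP/S
        [6,7] "clearly" : NP\(PP/S)
      [7,8] "gave" : ((S\N)\(NP/PP))\NP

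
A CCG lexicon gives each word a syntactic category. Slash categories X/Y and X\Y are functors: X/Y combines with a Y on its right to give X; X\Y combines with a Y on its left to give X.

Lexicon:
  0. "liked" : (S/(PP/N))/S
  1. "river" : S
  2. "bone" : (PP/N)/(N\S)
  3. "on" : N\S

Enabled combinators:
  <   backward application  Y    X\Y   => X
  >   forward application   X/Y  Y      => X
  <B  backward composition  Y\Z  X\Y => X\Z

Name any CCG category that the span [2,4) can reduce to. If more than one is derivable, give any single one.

[0,4] S   >
  [0,2] S/(PP/N)   >
    [0,1] "liked" : (S/(PP/N))/S
    [1,2] "river" : S
  [2,4] PP/N   >
    [2,3] "bone" : (PP/N)/(N\S)
    [3,4] "on" : N\S

PP/N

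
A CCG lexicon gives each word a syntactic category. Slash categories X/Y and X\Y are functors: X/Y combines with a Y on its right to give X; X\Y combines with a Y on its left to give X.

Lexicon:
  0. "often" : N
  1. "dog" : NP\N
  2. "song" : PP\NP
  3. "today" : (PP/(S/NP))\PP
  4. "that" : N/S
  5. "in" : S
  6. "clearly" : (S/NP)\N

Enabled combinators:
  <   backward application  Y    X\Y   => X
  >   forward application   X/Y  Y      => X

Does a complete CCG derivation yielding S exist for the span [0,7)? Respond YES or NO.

NO

N NP\N PP\NP (PP/(S/NP))\PP N/S S (S/NP)\N
CKY chart[0,7] = {PP}; S ∉ chart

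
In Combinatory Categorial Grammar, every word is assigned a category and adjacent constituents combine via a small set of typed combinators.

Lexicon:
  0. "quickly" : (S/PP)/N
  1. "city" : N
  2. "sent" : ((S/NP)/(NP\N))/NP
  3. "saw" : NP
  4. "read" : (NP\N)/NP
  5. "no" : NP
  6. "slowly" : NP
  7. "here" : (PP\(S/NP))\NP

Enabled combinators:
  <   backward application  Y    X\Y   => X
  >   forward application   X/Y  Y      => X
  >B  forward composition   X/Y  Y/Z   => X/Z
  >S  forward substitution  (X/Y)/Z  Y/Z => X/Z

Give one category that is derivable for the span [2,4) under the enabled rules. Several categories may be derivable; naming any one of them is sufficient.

(S/NP)/(NP\N)

[0,8] S   >
  [0,2] S/PP   >
    [0,1] "quickly" : (S/PP)/N
    [1,2] "city" : N
  [2,8] PP   <
    [2,6] S/NP   >
      [2,4] (S/NP)/(NP\N)   >
        [2,3] "sent" : ((S/NP)/(NP\N))/NP
        [3,4] "saw" : NP
      [4,6] NP\N   >
        [4,5] "read" : (NP\N)/NP
        [5,6] "no" : NP
    [6,8] PP\(S/NP)   <
      [6,7] "slowly" : NP
      [7,8] "here" : (PP\(S/NP))\NP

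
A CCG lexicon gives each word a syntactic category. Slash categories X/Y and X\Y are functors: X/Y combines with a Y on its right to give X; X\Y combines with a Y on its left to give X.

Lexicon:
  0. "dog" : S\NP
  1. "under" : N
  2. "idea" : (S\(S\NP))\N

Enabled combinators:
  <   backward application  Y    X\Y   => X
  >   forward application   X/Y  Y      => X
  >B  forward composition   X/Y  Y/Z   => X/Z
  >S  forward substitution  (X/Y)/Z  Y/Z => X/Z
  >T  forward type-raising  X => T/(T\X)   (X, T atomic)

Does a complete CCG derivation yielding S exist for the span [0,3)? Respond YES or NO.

[0,3] S   <
  [0,1] "dog" : S\NP
  [1,3] S\(S\NP)   <
    [1,2] "under" : N
    [2,3] "idea" : (S\(S\NP))\N

YES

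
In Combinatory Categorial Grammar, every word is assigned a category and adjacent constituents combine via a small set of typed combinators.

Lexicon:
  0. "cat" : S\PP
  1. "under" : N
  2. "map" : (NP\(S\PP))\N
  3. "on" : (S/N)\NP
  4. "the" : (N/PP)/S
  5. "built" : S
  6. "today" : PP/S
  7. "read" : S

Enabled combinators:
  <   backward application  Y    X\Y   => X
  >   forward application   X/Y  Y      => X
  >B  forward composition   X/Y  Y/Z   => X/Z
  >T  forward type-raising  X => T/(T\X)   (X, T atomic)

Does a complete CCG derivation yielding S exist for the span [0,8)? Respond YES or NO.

[0,8] S   >
  [0,4] S/N   <
    [0,3] NP   <
      [0,1] "cat" : S\PP
      [1,3] NP\(S\PP)   <
        [1,2] "under" : N
        [2,3] "map" : (NP\(S\PP))\N
    [3,4] "on" : (S/N)\NP
  [4,8] N   >
    [4,6] N/PP   >
      [4,5] "the" : (N/PP)/S
      [5,6] "built" : S
    [6,8] PP   >
      [6,7] "today" : PP/S
      [7,8] "read" : S

YES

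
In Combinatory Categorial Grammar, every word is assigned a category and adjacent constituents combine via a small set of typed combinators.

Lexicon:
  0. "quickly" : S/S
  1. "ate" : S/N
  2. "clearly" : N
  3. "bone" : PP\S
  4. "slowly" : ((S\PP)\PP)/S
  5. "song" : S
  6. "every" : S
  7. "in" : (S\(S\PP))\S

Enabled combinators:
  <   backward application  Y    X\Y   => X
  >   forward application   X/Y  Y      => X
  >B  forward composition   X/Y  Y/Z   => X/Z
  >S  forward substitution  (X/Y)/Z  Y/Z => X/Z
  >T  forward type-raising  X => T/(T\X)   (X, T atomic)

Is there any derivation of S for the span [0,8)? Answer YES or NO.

YES

[0,8] S   <
  [0,6] S\PP   <
    [0,4] PP   <
      [0,3] S   >
        [0,2] S/N   >B
          [0,1] "quickly" : S/S
          [1,2] "ate" : S/N
        [2,3] "clearly" : N
      [3,4] "bone" : PP\S
    [4,6] (S\PP)\PP   >
      [4,5] "slowly" : ((S\PP)\PP)/S
      [5,6] "song" : S
  [6,8] S\(S\PP)   <
    [6,7] "every" : S
    [7,8] "in" : (S\(S\PP))\S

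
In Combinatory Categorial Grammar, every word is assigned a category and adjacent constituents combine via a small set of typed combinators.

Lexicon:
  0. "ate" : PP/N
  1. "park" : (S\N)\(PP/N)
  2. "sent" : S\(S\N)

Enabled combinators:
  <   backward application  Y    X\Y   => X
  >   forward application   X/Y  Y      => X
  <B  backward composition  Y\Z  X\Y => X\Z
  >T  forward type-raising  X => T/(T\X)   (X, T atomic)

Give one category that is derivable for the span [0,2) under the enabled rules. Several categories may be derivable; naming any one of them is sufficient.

S\N

[0,3] S   <
  [0,2] S\N   <
    [0,1] "ate" : PP/N
    [1,2] "park" : (S\N)\(PP/N)
  [2,3] "sent" : S\(S\N)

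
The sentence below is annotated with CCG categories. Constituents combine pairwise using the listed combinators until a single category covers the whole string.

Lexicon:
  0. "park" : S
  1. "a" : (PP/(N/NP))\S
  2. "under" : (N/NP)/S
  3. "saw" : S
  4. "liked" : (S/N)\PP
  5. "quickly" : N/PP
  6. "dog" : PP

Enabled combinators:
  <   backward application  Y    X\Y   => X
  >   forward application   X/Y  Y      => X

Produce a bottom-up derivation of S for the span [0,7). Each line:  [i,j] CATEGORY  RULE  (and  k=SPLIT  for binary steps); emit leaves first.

[0,7] S   >
  [0,5] S/N   <
    [0,4] PP   >
      [0,2] PP/(N/NP)   <
        [0,1] "park" : S
        [1,2] "a" : (PP/(N/NP))\S
      [2,4] N/NP   >
        [2,3] "under" : (N/NP)/S
        [3,4] "saw" : S
    [4,5] "liked" : (S/N)\PP
  [5,7] N   >
    [5,6] "quickly" : N/PP
    [6,7] "dog" : PP

[0,1] S  lex  "park"
[1,2] (PP/(N/NP))\S  lex  "a"
[0,2] PP/(N/NP)  <  k=1
[2,3] (N/NP)/S  lex  "under"
[3,4] S  lex  "saw"
[2,4] N/NP  >  k=3
[0,4] PP  >  k=2
[4,5] (S/N)\PP  lex  "liked"
[0,5] S/N  <  k=4
[5,6] N/PP  lex  "quickly"
[6,7] PP  lex  "dog"
[5,7] N  >  k=6
[0,7] S  >  k=5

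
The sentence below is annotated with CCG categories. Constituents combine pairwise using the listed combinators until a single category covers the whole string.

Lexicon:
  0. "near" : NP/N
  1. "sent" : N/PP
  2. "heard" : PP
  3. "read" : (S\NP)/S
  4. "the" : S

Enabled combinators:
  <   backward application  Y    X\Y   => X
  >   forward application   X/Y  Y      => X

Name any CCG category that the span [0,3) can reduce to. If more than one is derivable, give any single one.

[0,5] S   <
  [0,3] NP   >
    [0,1] "near" : NP/N
    [1,3] N   >
      [1,2] "sent" : N/PP
      [2,3] "heard" : PP
  [3,5] S\NP   >
    [3,4] "read" : (S\NP)/S
    [4,5] "the" : S

NP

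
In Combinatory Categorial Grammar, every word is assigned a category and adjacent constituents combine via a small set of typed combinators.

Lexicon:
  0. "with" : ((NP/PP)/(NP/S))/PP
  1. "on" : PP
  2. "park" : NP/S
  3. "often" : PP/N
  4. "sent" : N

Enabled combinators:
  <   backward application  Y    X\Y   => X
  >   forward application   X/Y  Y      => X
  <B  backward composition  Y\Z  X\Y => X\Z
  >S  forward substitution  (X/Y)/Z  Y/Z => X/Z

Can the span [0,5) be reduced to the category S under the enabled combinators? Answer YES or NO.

((NP/PP)/(NP/S))/PP PP NP/S PP/N N
CKY chart[0,5] = {NP}; S ∉ chart

NO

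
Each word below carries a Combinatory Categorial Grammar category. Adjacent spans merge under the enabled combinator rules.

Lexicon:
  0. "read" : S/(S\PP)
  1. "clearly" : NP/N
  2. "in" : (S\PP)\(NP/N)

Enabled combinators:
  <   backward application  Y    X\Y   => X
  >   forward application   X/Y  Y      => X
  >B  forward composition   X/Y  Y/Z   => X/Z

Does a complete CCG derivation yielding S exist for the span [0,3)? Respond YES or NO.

[0,3] S   >
  [0,1] "read" : S/(S\PP)
  [1,3] S\PP   <
    [1,2] "clearly" : NP/N
    [2,3] "in" : (S\PP)\(NP/N)

YES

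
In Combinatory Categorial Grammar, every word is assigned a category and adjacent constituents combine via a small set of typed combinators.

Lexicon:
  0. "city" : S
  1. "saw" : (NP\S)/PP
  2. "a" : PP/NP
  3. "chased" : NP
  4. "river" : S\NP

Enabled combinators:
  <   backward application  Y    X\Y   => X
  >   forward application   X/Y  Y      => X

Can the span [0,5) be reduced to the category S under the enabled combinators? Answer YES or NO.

YES

[0,5] S   <
  [0,4] NP   <
    [0,1] "city" : S
    [1,4] NP\S   >
      [1,2] "saw" : (NP\S)/PP
      [2,4] PP   >
        [2,3] "a" : PP/NP
        [3,4] "chased" : NP
  [4,5] "river" : S\NP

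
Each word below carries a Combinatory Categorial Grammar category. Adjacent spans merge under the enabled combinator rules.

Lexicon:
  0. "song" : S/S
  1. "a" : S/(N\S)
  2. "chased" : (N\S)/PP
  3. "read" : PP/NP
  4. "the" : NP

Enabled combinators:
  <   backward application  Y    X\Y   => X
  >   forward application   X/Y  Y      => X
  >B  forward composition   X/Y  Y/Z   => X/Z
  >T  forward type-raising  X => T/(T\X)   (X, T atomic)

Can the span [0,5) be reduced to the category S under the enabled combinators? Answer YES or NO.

YES

[0,5] S   >
  [0,4] S/NP   >B
    [0,1] "song" : S/S
    [1,4] S/NP   >B
      [1,3] S/PP   >B
        [1,2] "a" : S/(N\S)
        [2,3] "chased" : (N\S)/PP
      [3,4] "read" : PP/NP
  [4,5] "the" : NP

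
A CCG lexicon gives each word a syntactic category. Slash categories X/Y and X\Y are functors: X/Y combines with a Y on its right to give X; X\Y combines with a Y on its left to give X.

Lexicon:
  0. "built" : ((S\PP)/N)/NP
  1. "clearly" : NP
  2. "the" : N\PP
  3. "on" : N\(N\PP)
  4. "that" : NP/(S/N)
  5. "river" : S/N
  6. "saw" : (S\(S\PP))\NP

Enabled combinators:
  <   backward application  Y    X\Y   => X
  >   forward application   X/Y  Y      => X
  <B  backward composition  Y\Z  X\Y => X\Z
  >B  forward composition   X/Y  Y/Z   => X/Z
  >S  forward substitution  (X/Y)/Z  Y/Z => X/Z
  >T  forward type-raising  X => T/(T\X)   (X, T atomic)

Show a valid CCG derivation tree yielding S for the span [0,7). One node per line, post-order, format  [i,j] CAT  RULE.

[0,7] S   <
  [0,4] S\PP   >
    [0,2] (S\PP)/N   >
      [0,1] "built" : ((S\PP)/N)/NP
      [1,2] "clearly" : NP
    [2,4] N   <
      [2,3] "the" : N\PP
      [3,4] "on" : N\(N\PP)
  [4,7] S\(S\PP)   <
    [4,6] NP   >
      [4,5] "that" : NP/(S/N)
      [5,6] "river" : S/N
    [6,7] "saw" : (S\(S\PP))\NP

[0,1] ((S\PP)/N)/NP  lex  "built"
[1,2] NP  lex  "clearly"
[0,2] (S\PP)/N  >  k=1
[2,3] N\PP  lex  "the"
[3,4] N\(N\PP)  lex  "on"
[2,4] N  <  k=3
[0,4] S\PP  >  k=2
[4,5] NP/(S/N)  lex  "that"
[5,6] S/N  lex  "river"
[4,6] NP  >  k=5
[6,7] (S\(S\PP))\NP  lex  "saw"
[4,7] S\(S\PP)  <  k=6
[0,7] S  <  k=4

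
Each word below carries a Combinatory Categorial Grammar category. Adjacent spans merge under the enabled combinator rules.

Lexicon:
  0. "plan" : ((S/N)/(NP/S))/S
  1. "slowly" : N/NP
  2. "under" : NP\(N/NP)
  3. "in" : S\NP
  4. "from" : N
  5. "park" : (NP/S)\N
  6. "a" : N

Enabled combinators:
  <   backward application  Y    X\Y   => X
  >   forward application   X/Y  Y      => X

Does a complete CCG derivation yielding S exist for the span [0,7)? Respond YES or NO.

[0,7] S   >
  [0,6] S/N   >
    [0,4] (S/N)/(NP/S)   >
      [0,1] "plan" : ((S/N)/(NP/S))/S
      [1,4] S   <
        [1,3] NP   <
          [1,2] "slowly" : N/NP
          [2,3] "under" : NP\(N/NP)
        [3,4] "in" : S\NP
    [4,6] NP/S   <
      [4,5] "from" : N
      [5,6] "park" : (NP/S)\N
  [6,7] "a" : N

YES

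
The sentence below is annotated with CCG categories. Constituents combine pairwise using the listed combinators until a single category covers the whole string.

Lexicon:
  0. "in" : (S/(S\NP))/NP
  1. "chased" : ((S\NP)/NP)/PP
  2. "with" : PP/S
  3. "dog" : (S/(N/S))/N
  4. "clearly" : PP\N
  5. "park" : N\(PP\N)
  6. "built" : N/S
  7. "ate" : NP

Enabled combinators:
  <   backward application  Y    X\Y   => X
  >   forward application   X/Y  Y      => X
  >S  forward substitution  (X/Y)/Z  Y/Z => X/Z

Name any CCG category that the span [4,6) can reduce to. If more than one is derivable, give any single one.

[0,8] S   >
  [0,7] S/NP   >S
    [0,1] "in" : (S/(S\NP))/NP
    [1,7] (S\NP)/NP   >
      [1,2] "chased" : ((S\NP)/NP)/PP
      [2,7] PP   >
        [2,3] "with" : PP/S
        [3,7] S   >
          [3,6] S/(N/S)   >
            [3,4] "dog" : (S/(N/S))/N
            [4,6] N   <
              [4,5] "clearly" : PP\N
              [5,6] "park" : N\(PP\N)
          [6,7] "built" : N/S
  [7,8] "ate" : NP

N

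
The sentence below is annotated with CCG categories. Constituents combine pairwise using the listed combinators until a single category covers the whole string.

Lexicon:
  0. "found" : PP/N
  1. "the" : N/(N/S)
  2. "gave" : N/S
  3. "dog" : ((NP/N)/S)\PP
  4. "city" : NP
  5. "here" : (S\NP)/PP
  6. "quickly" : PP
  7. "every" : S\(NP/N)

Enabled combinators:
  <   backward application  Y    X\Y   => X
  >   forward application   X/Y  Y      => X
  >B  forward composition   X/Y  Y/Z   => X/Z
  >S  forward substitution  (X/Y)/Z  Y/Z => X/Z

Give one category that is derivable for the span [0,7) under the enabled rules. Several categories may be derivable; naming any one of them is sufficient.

[0,8] S   <
  [0,7] NP/N   >
    [0,4] (NP/N)/S   <
      [0,3] PP   >
        [0,1] "found" : PP/N
        [1,3] N   >
          [1,2] "the" : N/(N/S)
          [2,3] "gave" : N/S
      [3,4] "dog" : ((NP/N)/S)\PP
    [4,7] S   <
      [4,5] "city" : NP
      [5,7] S\NP   >
        [5,6] "here" : (S\NP)/PP
        [6,7] "quickly" : PP
  [7,8] "every" : S\(NP/N)

NP/N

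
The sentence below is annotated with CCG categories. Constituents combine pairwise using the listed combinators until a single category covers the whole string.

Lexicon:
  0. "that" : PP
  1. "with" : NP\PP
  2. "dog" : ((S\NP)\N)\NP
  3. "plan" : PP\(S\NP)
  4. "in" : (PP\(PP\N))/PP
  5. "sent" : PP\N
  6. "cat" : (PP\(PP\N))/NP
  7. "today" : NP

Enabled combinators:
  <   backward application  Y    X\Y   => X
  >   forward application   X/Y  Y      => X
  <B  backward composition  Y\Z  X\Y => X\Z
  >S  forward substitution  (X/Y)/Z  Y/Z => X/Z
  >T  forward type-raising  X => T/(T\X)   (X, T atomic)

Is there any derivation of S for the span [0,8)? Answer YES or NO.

NO

PP NP\PP ((S\NP)\N)\NP PP\(S\NP) (PP\(PP\N))/PP PP\N (PP\(PP\N))/NP NP
CKY chart[0,8] = {N/(N\PP), NP/(NP\PP), PP, PP/(PP\PP), S/(S\PP)}; S ∉ chart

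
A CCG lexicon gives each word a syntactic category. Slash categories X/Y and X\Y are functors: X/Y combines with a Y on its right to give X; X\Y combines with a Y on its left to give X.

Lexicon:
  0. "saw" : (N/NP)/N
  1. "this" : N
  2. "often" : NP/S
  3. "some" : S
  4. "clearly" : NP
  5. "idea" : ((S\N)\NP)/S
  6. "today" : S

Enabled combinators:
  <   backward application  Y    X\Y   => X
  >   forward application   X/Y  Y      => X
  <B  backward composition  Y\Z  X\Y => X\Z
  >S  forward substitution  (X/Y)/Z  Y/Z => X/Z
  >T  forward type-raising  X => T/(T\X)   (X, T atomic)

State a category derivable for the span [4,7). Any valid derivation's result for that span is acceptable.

S\N

[0,7] S   <
  [0,4] N   >
    [0,2] N/NP   >
      [0,1] "saw" : (N/NP)/N
      [1,2] "this" : N
    [2,4] NP   >
      [2,3] "often" : NP/S
      [3,4] "some" : S
  [4,7] S\N   <
    [4,5] "clearly" : NP
    [5,7] (S\N)\NP   >
      [5,6] "idea" : ((S\N)\NP)/S
      [6,7] "today" : S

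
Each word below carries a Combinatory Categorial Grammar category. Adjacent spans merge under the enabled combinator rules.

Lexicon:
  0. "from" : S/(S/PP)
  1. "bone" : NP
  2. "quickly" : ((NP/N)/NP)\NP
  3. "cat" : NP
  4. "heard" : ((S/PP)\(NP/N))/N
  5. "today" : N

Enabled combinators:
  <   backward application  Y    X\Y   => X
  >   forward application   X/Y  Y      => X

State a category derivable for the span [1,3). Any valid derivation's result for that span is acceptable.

[0,6] S   >
  [0,1] "from" : S/(S/PP)
  [1,6] S/PP   <
    [1,4] NP/N   >
      [1,3] (NP/N)/NP   <
        [1,2] "bone" : NP
        [2,3] "quickly" : ((NP/N)/NP)\NP
      [3,4] "cat" : NP
    [4,6] (S/PP)\(NP/N)   >
      [4,5] "heard" : ((S/PP)\(NP/N))/N
      [5,6] "today" : N

(NP/N)/NP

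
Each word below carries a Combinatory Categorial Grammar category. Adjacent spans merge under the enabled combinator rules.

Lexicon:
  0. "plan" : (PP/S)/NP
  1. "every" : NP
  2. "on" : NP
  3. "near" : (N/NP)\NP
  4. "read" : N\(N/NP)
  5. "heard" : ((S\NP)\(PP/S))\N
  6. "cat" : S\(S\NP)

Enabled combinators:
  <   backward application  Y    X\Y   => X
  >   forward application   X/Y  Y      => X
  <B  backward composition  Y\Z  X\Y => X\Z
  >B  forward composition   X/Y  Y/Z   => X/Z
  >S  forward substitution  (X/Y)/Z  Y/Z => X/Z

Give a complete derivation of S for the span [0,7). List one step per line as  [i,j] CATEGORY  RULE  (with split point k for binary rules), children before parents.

[0,1] (PP/S)/NP  lex  "plan"
[1,2] NP  lex  "every"
[0,2] PP/S  >  k=1
[2,3] NP  lex  "on"
[3,4] (N/NP)\NP  lex  "near"
[2,4] N/NP  <  k=3
[4,5] N\(N/NP)  lex  "read"
[2,5] N  <  k=4
[5,6] ((S\NP)\(PP/S))\N  lex  "heard"
[2,6] (S\NP)\(PP/S)  <  k=5
[0,6] S\NP  <  k=2
[6,7] S\(S\NP)  lex  "cat"
[0,7] S  <  k=6

[0,7] S   <
  [0,6] S\NP   <
    [0,2] PP/S   >
      [0,1] "plan" : (PP/S)/NP
      [1,2] "every" : NP
    [2,6] (S\NP)\(PP/S)   <
      [2,5] N   <
        [2,4] N/NP   <
          [2,3] "on" : NP
          [3,4] "near" : (N/NP)\NP
        [4,5] "read" : N\(N/NP)
      [5,6] "heard" : ((S\NP)\(PP/S))\N
  [6,7] "cat" : S\(S\NP)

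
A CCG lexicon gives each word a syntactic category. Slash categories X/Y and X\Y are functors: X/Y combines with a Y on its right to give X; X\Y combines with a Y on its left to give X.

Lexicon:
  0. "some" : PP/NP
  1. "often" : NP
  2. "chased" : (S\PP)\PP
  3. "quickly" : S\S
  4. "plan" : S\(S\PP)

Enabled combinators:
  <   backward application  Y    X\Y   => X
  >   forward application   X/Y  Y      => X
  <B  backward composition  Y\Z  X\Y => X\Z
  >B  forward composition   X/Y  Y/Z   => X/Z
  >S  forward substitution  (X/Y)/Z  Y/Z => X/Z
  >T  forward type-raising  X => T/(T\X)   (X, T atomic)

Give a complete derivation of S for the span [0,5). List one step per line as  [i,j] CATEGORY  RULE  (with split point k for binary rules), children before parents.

[0,5] S   <
  [0,4] S\PP   <B
    [0,3] S\PP   <
      [0,2] PP   >
        [0,1] "some" : PP/NP
        [1,2] "often" : NP
      [2,3] "chased" : (S\PP)\PP
    [3,4] "quickly" : S\S
  [4,5] "plan" : S\(S\PP)

[0,1] PP/NP  lex  "some"
[1,2] NP  lex  "often"
[0,2] PP  >  k=1
[2,3] (S\PP)\PP  lex  "chased"
[0,3] S\PP  <  k=2
[3,4] S\S  lex  "quickly"
[0,4] S\PP  <B  k=3
[4,5] S\(S\PP)  lex  "plan"
[0,5] S  <  k=4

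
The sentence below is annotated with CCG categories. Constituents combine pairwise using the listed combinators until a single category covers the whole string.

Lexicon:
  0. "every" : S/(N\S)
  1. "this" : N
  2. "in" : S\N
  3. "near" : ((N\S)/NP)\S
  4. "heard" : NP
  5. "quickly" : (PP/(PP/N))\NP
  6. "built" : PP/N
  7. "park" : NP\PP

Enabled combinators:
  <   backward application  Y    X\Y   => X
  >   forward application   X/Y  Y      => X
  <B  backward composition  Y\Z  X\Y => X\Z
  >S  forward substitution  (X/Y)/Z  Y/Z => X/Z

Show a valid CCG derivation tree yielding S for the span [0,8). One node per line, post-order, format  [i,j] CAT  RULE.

[0,8] S   >
  [0,1] "every" : S/(N\S)
  [1,8] N\S   >
    [1,4] (N\S)/NP   <
      [1,3] S   <
        [1,2] "this" : N
        [2,3] "in" : S\N
      [3,4] "near" : ((N\S)/NP)\S
    [4,8] NP   <
      [4,7] PP   >
        [4,6] PP/(PP/N)   <
          [4,5] "heard" : NP
          [5,6] "quickly" : (PP/(PP/N))\NP
        [6,7] "built" : PP/N
      [7,8] "park" : NP\PP

[0,1] S/(N\S)  lex  "every"
[1,2] N  lex  "this"
[2,3] S\N  lex  "in"
[1,3] S  <  k=2
[3,4] ((N\S)/NP)\S  lex  "near"
[1,4] (N\S)/NP  <  k=3
[4,5] NP  lex  "heard"
[5,6] (PP/(PP/N))\NP  lex  "quickly"
[4,6] PP/(PP/N)  <  k=5
[6,7] PP/N  lex  "built"
[4,7] PP  >  k=6
[7,8] NP\PP  lex  "park"
[4,8] NP  <  k=7
[1,8] N\S  >  k=4
[0,8] S  >  k=1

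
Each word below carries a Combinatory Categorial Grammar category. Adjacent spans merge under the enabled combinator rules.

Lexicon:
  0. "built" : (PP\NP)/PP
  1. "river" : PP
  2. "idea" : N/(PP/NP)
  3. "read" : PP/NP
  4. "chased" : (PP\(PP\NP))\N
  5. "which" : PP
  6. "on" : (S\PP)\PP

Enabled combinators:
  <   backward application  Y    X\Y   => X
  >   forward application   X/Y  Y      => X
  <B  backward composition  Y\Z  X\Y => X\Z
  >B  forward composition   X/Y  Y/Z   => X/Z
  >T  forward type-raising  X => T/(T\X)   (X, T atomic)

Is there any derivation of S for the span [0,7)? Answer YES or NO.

[0,7] S   <
  [0,5] PP   <
    [0,2] PP\NP   >
      [0,1] "built" : (PP\NP)/PP
      [1,2] "river" : PP
    [2,5] PP\(PP\NP)   <
      [2,4] N   >
        [2,3] "idea" : N/(PP/NP)
        [3,4] "read" : PP/NP
      [4,5] "chased" : (PP\(PP\NP))\N
  [5,7] S\PP   <
    [5,6] "which" : PP
    [6,7] "on" : (S\PP)\PP

YES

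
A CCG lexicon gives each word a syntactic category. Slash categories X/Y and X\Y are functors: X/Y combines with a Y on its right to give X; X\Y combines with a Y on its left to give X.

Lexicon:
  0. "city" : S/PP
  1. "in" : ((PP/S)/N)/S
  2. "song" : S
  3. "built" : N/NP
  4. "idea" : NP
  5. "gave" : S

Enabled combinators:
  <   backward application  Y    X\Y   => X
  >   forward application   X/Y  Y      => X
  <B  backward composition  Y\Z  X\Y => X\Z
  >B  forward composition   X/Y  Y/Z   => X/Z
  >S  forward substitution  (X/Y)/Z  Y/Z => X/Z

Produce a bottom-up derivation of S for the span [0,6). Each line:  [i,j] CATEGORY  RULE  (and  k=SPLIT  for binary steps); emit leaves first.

[0,6] S   >
  [0,1] "city" : S/PP
  [1,6] PP   >
    [1,5] PP/S   >
      [1,3] (PP/S)/N   >
        [1,2] "in" : ((PP/S)/N)/S
        [2,3] "song" : S
      [3,5] N   >
        [3,4] "built" : N/NP
        [4,5] "idea" : NP
    [5,6] "gave" : S

[0,1] S/PP  lex  "city"
[1,2] ((PP/S)/N)/S  lex  "in"
[2,3] S  lex  "song"
[1,3] (PP/S)/N  >  k=2
[3,4] N/NP  lex  "built"
[4,5] NP  lex  "idea"
[3,5] N  >  k=4
[1,5] PP/S  >  k=3
[5,6] S  lex  "gave"
[1,6] PP  >  k=5
[0,6] S  >  k=1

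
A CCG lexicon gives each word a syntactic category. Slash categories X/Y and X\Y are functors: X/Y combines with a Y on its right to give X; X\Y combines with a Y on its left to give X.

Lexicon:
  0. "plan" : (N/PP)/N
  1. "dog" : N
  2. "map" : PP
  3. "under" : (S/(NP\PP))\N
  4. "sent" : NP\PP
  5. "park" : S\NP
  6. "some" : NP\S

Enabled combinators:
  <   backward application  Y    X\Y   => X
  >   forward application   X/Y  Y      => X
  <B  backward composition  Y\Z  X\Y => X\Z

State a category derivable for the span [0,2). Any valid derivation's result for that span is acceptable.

N/PP

[0,7] S   >
  [0,4] S/(NP\PP)   <
    [0,3] N   >
      [0,2] N/PP   >
        [0,1] "plan" : (N/PP)/N
        [1,2] "dog" : N
      [2,3] "map" : PP
    [3,4] "under" : (S/(NP\PP))\N
  [4,7] NP\PP   <B
    [4,5] "sent" : NP\PP
    [5,7] NP\NP   <B
      [5,6] "park" : S\NP
      [6,7] "some" : NP\S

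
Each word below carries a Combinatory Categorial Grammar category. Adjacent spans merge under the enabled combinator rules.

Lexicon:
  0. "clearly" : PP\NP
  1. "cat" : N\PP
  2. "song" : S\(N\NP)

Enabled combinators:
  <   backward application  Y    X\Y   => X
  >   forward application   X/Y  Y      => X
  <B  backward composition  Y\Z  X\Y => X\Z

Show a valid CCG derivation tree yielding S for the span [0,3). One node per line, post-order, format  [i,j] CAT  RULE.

[0,1] PP\NP  lex  "clearly"
[1,2] N\PP  lex  "cat"
[0,2] N\NP  <B  k=1
[2,3] S\(N\NP)  lex  "song"
[0,3] S  <  k=2

[0,3] S   <
  [0,2] N\NP   <B
    [0,1] "clearly" : PP\NP
    [1,2] "cat" : N\PP
  [2,3] "song" : S\(N\NP)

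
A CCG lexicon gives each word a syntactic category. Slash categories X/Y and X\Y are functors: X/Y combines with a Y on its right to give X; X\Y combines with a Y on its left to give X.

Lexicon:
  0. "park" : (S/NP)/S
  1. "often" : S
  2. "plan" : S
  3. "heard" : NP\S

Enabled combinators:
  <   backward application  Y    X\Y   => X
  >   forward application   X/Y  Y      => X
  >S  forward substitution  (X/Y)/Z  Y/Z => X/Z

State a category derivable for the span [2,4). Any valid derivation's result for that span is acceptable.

NP

[0,4] S   >
  [0,2] S/NP   >
    [0,1] "park" : (S/NP)/S
    [1,2] "often" : S
  [2,4] NP   <
    [2,3] "plan" : S
    [3,4] "heard" : NP\S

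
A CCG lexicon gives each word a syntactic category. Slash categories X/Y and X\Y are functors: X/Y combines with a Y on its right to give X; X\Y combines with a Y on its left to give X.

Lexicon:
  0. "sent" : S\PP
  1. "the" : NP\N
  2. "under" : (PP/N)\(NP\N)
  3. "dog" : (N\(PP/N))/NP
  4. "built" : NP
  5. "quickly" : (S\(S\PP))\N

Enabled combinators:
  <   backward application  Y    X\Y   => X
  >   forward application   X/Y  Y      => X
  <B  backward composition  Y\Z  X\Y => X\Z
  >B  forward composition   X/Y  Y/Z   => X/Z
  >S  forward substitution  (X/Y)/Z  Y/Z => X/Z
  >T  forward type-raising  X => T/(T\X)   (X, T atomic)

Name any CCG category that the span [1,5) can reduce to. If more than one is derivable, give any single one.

N

[0,6] S   <
  [0,1] "sent" : S\PP
  [1,6] S\(S\PP)   <
    [1,5] N   <
      [1,3] PP/N   <
        [1,2] "the" : NP\N
        [2,3] "under" : (PP/N)\(NP\N)
      [3,5] N\(PP/N)   >
        [3,4] "dog" : (N\(PP/N))/NP
        [4,5] "built" : NP
    [5,6] "quickly" : (S\(S\PP))\N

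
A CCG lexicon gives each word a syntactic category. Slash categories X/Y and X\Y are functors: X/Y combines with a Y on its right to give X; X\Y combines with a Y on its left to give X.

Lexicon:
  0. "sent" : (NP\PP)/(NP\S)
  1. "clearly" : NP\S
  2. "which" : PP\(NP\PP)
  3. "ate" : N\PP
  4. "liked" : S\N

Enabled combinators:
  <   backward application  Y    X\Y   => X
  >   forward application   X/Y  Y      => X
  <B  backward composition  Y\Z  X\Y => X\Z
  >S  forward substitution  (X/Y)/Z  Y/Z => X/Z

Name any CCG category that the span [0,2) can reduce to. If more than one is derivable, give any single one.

NP\PP

[0,5] S   <
  [0,4] N   <
    [0,3] PP   <
      [0,2] NP\PP   >
        [0,1] "sent" : (NP\PP)/(NP\S)
        [1,2] "clearly" : NP\S
      [2,3] "which" : PP\(NP\PP)
    [3,4] "ate" : N\PP
  [4,5] "liked" : S\N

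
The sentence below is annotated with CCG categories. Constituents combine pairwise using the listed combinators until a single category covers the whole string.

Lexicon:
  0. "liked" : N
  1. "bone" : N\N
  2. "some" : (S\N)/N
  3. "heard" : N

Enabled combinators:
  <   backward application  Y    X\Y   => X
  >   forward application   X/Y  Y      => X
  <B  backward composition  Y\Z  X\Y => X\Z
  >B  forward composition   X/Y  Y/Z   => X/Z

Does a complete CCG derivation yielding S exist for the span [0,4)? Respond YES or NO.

[0,4] S   <
  [0,1] "liked" : N
  [1,4] S\N   <B
    [1,2] "bone" : N\N
    [2,4] S\N   >
      [2,3] "some" : (S\N)/N
      [3,4] "heard" : N

YES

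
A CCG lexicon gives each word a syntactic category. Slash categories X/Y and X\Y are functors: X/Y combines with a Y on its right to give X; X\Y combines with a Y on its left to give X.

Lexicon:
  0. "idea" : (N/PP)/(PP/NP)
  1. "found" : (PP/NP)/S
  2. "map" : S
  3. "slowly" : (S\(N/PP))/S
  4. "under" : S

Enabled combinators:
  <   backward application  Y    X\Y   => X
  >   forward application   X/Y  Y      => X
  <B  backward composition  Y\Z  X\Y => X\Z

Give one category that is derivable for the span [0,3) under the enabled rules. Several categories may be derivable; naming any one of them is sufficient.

[0,5] S   <
  [0,3] N/PP   >
    [0,1] "idea" : (N/PP)/(PP/NP)
    [1,3] PP/NP   >
      [1,2] "found" : (PP/NP)/S
      [2,3] "map" : S
  [3,5] S\(N/PP)   >
    [3,4] "slowly" : (S\(N/PP))/S
    [4,5] "under" : S

N/PP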